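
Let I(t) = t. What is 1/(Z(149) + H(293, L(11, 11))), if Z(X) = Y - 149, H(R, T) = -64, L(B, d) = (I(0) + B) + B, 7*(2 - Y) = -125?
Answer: -7/1352 ≈ -0.0051775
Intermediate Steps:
Y = 139/7 (Y = 2 - ⅐*(-125) = 2 + 125/7 = 139/7 ≈ 19.857)
L(B, d) = 2*B (L(B, d) = (0 + B) + B = B + B = 2*B)
Z(X) = -904/7 (Z(X) = 139/7 - 149 = -904/7)
1/(Z(149) + H(293, L(11, 11))) = 1/(-904/7 - 64) = 1/(-1352/7) = -7/1352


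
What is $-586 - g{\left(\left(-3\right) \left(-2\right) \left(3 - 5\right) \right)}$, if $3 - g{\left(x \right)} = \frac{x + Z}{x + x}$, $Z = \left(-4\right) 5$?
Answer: $- \frac{1763}{3} \approx -587.67$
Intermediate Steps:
$Z = -20$
$g{\left(x \right)} = 3 - \frac{-20 + x}{2 x}$ ($g{\left(x \right)} = 3 - \frac{x - 20}{x + x} = 3 - \frac{-20 + x}{2 x}$)
$-586 - g{\left(\left(-3\right) \left(-2\right) \left(3 - 5\right) \right)} = -586 - \left(\frac{5}{2} + \frac{10}{\left(-3\right) \left(-2\right) \left(3 - 5\right)}\right) = -586 - \left(\frac{5}{2} + \frac{10}{6 \left(3 - 5\right)}\right) = -586 - \left(\frac{5}{2} + \frac{10}{6 \left(-2\right)}\right) = -586 - \left(\frac{5}{2} + \frac{10}{-12}\right) = -586 - \left(\frac{5}{2} + 10 \left(- \frac{1}{12}\right)\right) = -586 - \left(\frac{5}{2} - \frac{5}{6}\right) = -586 - \frac{5}{3} = - \frac{1763}{3}$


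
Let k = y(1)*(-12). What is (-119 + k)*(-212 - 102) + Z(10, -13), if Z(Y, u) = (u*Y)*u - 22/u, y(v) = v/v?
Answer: 556734/13 ≈ 42826.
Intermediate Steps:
y(v) = 1
k = -12 (k = 1*(-12) = -12)
Z(Y, u) = -22/u + Y*u² (Z(Y, u) = (Y*u)*u - 22/u = Y*u² - 22/u = -22/u + Y*u²)
(-119 + k)*(-212 - 102) + Z(10, -13) = (-119 - 12)*(-212 - 102) + (-22 + 10*(-13)³)/(-13) = -131*(-314) - (-22 + 10*(-2197))/13 = 41134 - (-22 - 21970)/13 = 41134 - 1/13*(-21992) = 41134 + 21992/13 = 556734/13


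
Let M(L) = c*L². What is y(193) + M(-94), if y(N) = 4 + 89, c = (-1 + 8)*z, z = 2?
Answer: 123797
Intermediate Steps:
c = 14 (c = (-1 + 8)*2 = 7*2 = 14)
M(L) = 14*L²
y(N) = 93
y(193) + M(-94) = 93 + 14*(-94)² = 93 + 14*8836 = 93 + 123704 = 123797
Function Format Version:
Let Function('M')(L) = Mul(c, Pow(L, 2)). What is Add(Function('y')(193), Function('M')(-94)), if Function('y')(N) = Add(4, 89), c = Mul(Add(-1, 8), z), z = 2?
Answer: 123797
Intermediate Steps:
c = 14 (c = Mul(Add(-1, 8), 2) = Mul(7, 2) = 14)
Function('M')(L) = Mul(14, Pow(L, 2))
Function('y')(N) = 93
Add(Function('y')(193), Function('M')(-94)) = Add(93, Mul(14, Pow(-94, 2))) = Add(93, Mul(14, 8836)) = Add(93, 123704) = 123797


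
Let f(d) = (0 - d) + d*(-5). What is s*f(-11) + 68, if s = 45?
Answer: 3038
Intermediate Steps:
f(d) = -6*d (f(d) = -d - 5*d = -6*d)
s*f(-11) + 68 = 45*(-6*(-11)) + 68 = 45*66 + 68 = 2970 + 68 = 3038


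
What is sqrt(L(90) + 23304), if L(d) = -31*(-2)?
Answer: sqrt(23366) ≈ 152.86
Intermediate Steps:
L(d) = 62
sqrt(L(90) + 23304) = sqrt(62 + 23304) = sqrt(23366)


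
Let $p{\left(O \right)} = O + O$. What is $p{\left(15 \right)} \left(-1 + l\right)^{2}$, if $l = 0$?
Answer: $30$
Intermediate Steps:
$p{\left(O \right)} = 2 O$
$p{\left(15 \right)} \left(-1 + l\right)^{2} = 2 \cdot 15 \left(-1 + 0\right)^{2} = 30 \left(-1\right)^{2} = 30 \cdot 1 = 30$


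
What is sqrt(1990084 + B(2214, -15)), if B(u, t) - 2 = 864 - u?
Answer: 8*sqrt(31074) ≈ 1410.2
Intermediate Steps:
B(u, t) = 866 - u (B(u, t) = 2 + (864 - u) = 866 - u)
sqrt(1990084 + B(2214, -15)) = sqrt(1990084 + (866 - 1*2214)) = sqrt(1990084 + (866 - 2214)) = sqrt(1990084 - 1348) = sqrt(1988736) = 8*sqrt(31074)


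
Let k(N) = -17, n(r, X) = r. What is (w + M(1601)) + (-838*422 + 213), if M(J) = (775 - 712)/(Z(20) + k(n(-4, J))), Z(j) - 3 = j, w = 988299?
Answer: 1269773/2 ≈ 6.3489e+5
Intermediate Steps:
Z(j) = 3 + j
M(J) = 21/2 (M(J) = (775 - 712)/((3 + 20) - 17) = 63/(23 - 17) = 63/6 = 63*(⅙) = 21/2)
(w + M(1601)) + (-838*422 + 213) = (988299 + 21/2) + (-838*422 + 213) = 1976619/2 + (-353636 + 213) = 1976619/2 - 353423 = 1269773/2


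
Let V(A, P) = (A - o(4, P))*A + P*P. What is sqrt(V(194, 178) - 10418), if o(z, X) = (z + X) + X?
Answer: I*sqrt(10938) ≈ 104.58*I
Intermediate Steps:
o(z, X) = z + 2*X (o(z, X) = (X + z) + X = z + 2*X)
V(A, P) = P**2 + A*(-4 + A - 2*P) (V(A, P) = (A - (4 + 2*P))*A + P*P = (A + (-4 - 2*P))*A + P**2 = (-4 + A - 2*P)*A + P**2 = A*(-4 + A - 2*P) + P**2 = P**2 + A*(-4 + A - 2*P))
sqrt(V(194, 178) - 10418) = sqrt((194**2 + 178**2 - 2*194*(2 + 178)) - 10418) = sqrt((37636 + 31684 - 2*194*180) - 10418) = sqrt((37636 + 31684 - 69840) - 10418) = sqrt(-520 - 10418) = sqrt(-10938) = I*sqrt(10938)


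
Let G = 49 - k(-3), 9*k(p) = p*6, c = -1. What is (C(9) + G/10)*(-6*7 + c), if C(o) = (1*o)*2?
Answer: -9933/10 ≈ -993.30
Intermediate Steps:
k(p) = 2*p/3 (k(p) = (p*6)/9 = (6*p)/9 = 2*p/3)
G = 51 (G = 49 - 2*(-3)/3 = 49 - 1*(-2) = 49 + 2 = 51)
C(o) = 2*o (C(o) = o*2 = 2*o)
(C(9) + G/10)*(-6*7 + c) = (2*9 + 51/10)*(-6*7 - 1) = (18 + 51*(1/10))*(-42 - 1) = (18 + 51/10)*(-43) = (231/10)*(-43) = -9933/10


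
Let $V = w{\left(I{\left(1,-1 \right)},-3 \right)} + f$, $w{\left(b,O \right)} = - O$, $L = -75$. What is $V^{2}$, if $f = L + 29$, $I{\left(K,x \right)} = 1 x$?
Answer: $1849$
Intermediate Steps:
$I{\left(K,x \right)} = x$
$f = -46$ ($f = -75 + 29 = -46$)
$V = -43$ ($V = \left(-1\right) \left(-3\right) - 46 = 3 - 46 = -43$)
$V^{2} = \left(-43\right)^{2} = 1849$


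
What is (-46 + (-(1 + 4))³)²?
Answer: 29241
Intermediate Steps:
(-46 + (-(1 + 4))³)² = (-46 + (-1*5)³)² = (-46 + (-5)³)² = (-46 - 125)² = (-171)² = 29241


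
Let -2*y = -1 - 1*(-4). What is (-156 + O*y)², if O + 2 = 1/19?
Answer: 33837489/1444 ≈ 23433.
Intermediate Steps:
y = -3/2 (y = -(-1 - 1*(-4))/2 = -(-1 + 4)/2 = -½*3 = -3/2 ≈ -1.5000)
O = -37/19 (O = -2 + 1/19 = -37/19 ≈ -1.9474)
(-156 + O*y)² = (-156 - 37/19*(-3/2))² = (-156 + 111/38)² = (-5817/38)² = 33837489/1444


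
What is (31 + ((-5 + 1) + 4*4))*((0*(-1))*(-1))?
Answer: 0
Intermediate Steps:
(31 + ((-5 + 1) + 4*4))*((0*(-1))*(-1)) = (31 + (-4 + 16))*(0*(-1)) = (31 + 12)*0 = 43*0 = 0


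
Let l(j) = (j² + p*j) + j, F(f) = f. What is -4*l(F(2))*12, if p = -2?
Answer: -96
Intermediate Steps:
l(j) = j² - j (l(j) = (j² - 2*j) + j = j² - j)
-4*l(F(2))*12 = -8*(-1 + 2)*12 = -8*12 = -96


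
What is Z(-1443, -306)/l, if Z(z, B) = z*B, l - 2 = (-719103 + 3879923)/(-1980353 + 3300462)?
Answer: 291452344911/2900519 ≈ 1.0048e+5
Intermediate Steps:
l = 5801038/1320109 (l = 2 + (-719103 + 3879923)/(-1980353 + 3300462) = 2 + 3160820/1320109 = 5801038/1320109 ≈ 4.3944)
Z(z, B) = B*z
Z(-1443, -306)/l = (-306*(-1443))/(5801038/1320109) = 441558*(1320109/5801038) = 291452344911/2900519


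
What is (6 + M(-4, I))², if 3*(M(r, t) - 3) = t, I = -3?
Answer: 64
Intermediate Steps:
M(r, t) = 3 + t/3
(6 + M(-4, I))² = (6 + (3 + (⅓)*(-3)))² = (6 + (3 - 1))² = (6 + 2)² = 8² = 64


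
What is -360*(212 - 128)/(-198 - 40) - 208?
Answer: -1376/17 ≈ -80.941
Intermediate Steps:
-360*(212 - 128)/(-198 - 40) - 208 = -30240/(-238) - 208 = -30240*(-1)/238 - 208 = -360*(-6/17) - 208 = 2160/17 - 208 = -1376/17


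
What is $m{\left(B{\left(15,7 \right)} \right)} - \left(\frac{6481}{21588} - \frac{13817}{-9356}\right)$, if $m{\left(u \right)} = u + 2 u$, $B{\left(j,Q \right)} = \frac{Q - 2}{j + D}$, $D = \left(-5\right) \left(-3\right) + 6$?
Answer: $- \frac{22896701}{16831444} \approx -1.3604$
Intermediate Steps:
$D = 21$ ($D = 15 + 6 = 21$)
$B{\left(j,Q \right)} = \frac{-2 + Q}{21 + j}$ ($B{\left(j,Q \right)} = \frac{Q - 2}{j + 21} = \frac{-2 + Q}{21 + j}$)
$m{\left(u \right)} = 3 u$
$m{\left(B{\left(15,7 \right)} \right)} - \left(\frac{6481}{21588} - \frac{13817}{-9356}\right) = 3 \frac{-2 + 7}{21 + 15} - \left(\frac{6481}{21588} - \frac{13817}{-9356}\right) = 3 \cdot \frac{1}{36} \cdot 5 - \left(6481 \cdot \frac{1}{21588} - - \frac{13817}{9356}\right) = 3 \cdot \frac{1}{36} \cdot 5 - \left(\frac{6481}{21588} + \frac{13817}{9356}\right) = 3 \cdot \frac{5}{36} - \frac{22432352}{12623583} = \frac{5}{12} - \frac{22432352}{12623583} = - \frac{22896701}{16831444}$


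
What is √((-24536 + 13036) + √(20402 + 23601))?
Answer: √(-11500 + √44003) ≈ 106.26*I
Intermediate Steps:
√((-24536 + 13036) + √(20402 + 23601)) = √(-11500 + √44003)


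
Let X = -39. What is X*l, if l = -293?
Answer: 11427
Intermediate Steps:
X*l = -39*(-293) = 11427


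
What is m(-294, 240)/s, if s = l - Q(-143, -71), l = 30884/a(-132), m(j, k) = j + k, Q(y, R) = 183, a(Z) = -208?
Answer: 2808/17237 ≈ 0.16291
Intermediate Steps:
l = -7721/52 (l = 30884/(-208) = 30884*(-1/208) = -7721/52 ≈ -148.48)
s = -17237/52 (s = -7721/52 - 1*183 = -7721/52 - 183 = -17237/52 ≈ -331.48)
m(-294, 240)/s = (-294 + 240)/(-17237/52) = -54*(-52/17237) = 2808/17237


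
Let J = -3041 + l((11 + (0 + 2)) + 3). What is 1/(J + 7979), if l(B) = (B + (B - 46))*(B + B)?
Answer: 1/4490 ≈ 0.00022272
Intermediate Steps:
l(B) = 2*B*(-46 + 2*B) (l(B) = (B + (-46 + B))*(2*B) = (-46 + 2*B)*(2*B) = 2*B*(-46 + 2*B))
J = -3489 (J = -3041 + 4*((11 + (0 + 2)) + 3)*(-23 + ((11 + (0 + 2)) + 3)) = -3041 + 4*((11 + 2) + 3)*(-23 + ((11 + 2) + 3)) = -3041 + 4*(13 + 3)*(-23 + (13 + 3)) = -3041 + 4*16*(-23 + 16) = -3041 + 4*16*(-7) = -3041 - 448 = -3489)
1/(J + 7979) = 1/(-3489 + 7979) = 1/4490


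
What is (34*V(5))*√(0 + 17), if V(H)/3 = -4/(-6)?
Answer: 68*√17 ≈ 280.37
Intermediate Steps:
V(H) = 2 (V(H) = 3*(-4/(-6)) = 3*(-4*(-⅙)) = 3*(⅔) = 2)
(34*V(5))*√(0 + 17) = (34*2)*√(0 + 17) = 68*√17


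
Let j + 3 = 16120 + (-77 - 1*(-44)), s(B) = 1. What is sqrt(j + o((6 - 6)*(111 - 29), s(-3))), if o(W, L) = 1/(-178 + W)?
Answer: sqrt(509605278)/178 ≈ 126.82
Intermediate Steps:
j = 16084 (j = -3 + (16120 + (-77 - 1*(-44))) = -3 + (16120 + (-77 + 44)) = -3 + (16120 - 33) = -3 + 16087 = 16084)
sqrt(j + o((6 - 6)*(111 - 29), s(-3))) = sqrt(16084 + 1/(-178 + (6 - 6)*(111 - 29))) = sqrt(16084 + 1/(-178 + 0*82)) = sqrt(16084 + 1/(-178 + 0)) = sqrt(16084 + 1/(-178)) = sqrt(16084 - 1/178) = sqrt(2862951/178) = sqrt(509605278)/178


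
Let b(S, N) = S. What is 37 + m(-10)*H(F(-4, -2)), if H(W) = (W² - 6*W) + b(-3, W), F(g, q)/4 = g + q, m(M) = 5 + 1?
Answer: 4339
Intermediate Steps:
m(M) = 6
F(g, q) = 4*g + 4*q (F(g, q) = 4*(g + q) = 4*g + 4*q)
H(W) = -3 + W² - 6*W (H(W) = (W² - 6*W) - 3 = -3 + W² - 6*W)
37 + m(-10)*H(F(-4, -2)) = 37 + 6*(-3 + (4*(-4) + 4*(-2))² - 6*(4*(-4) + 4*(-2))) = 37 + 6*(-3 + (-16 - 8)² - 6*(-16 - 8)) = 37 + 6*(-3 + (-24)² - 6*(-24)) = 37 + 6*(-3 + 576 + 144) = 37 + 6*717 = 37 + 4302 = 4339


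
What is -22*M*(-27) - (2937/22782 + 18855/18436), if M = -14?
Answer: -1389529891/167068 ≈ -8317.2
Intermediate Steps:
-22*M*(-27) - (2937/22782 + 18855/18436) = -22*(-14)*(-27) - (2937/22782 + 18855/18436) = 308*(-27) - (2937*(1/22782) + 18855*(1/18436)) = -8316 - (979/7594 + 45/44) = -8316 - 1*192403/167068 = -8316 - 192403/167068 = -1389529891/167068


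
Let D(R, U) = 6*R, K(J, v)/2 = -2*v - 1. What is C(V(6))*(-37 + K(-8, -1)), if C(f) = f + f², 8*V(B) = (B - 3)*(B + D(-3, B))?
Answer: -2205/4 ≈ -551.25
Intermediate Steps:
K(J, v) = -2 - 4*v (K(J, v) = 2*(-2*v - 1) = 2*(-1 - 2*v) = -2 - 4*v)
V(B) = (-18 + B)*(-3 + B)/8 (V(B) = ((B - 3)*(B + 6*(-3)))/8 = ((-3 + B)*(B - 18))/8 = ((-3 + B)*(-18 + B))/8 = ((-18 + B)*(-3 + B))/8 = (-18 + B)*(-3 + B)/8)
C(V(6))*(-37 + K(-8, -1)) = ((27/4 - 21/8*6 + (⅛)*6²)*(1 + (27/4 - 21/8*6 + (⅛)*6²)))*(-37 + (-2 - 4*(-1))) = ((27/4 - 63/4 + (⅛)*36)*(1 + (27/4 - 63/4 + (⅛)*36)))*(-37 + (-2 + 4)) = ((27/4 - 63/4 + 9/2)*(1 + (27/4 - 63/4 + 9/2)))*(-37 + 2) = -9*(1 - 9/2)/2*(-35) = -9/2*(-7/2)*(-35) = (63/4)*(-35) = -2205/4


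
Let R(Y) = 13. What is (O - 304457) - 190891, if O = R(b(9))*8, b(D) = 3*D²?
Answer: -495244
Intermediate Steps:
O = 104 (O = 13*8 = 104)
(O - 304457) - 190891 = (104 - 304457) - 190891 = -304353 - 190891 = -495244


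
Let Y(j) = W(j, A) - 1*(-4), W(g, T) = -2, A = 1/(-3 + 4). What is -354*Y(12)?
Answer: -708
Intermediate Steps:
A = 1 (A = 1/1 = 1)
Y(j) = 2 (Y(j) = -2 - 1*(-4) = -2 + 4 = 2)
-354*Y(12) = -354*2 = -708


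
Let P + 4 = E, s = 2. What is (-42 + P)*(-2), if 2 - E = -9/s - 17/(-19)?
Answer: 1535/19 ≈ 80.789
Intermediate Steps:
E = 213/38 (E = 2 - (-9/2 - 17/(-19)) = 2 - (-9*1/2 - 17*(-1/19)) = 2 - (-9/2 + 17/19) = 2 - 1*(-137/38) = 2 + 137/38 = 213/38 ≈ 5.6053)
P = 61/38 (P = -4 + 213/38 = 61/38 ≈ 1.6053)
(-42 + P)*(-2) = (-42 + 61/38)*(-2) = -1535/38*(-2) = 1535/19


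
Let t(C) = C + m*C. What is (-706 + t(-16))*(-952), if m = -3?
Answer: 641648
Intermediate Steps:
t(C) = -2*C (t(C) = C - 3*C = -2*C)
(-706 + t(-16))*(-952) = (-706 - 2*(-16))*(-952) = (-706 + 32)*(-952) = -674*(-952) = 641648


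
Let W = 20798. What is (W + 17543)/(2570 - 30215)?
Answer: -38341/27645 ≈ -1.3869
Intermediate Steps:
(W + 17543)/(2570 - 30215) = (20798 + 17543)/(2570 - 30215) = 38341/(-27645) = 38341*(-1/27645) = -38341/27645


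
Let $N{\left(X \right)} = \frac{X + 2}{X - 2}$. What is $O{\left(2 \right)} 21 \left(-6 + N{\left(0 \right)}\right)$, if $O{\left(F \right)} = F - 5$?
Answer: $441$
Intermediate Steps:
$O{\left(F \right)} = -5 + F$
$N{\left(X \right)} = \frac{2 + X}{-2 + X}$
$O{\left(2 \right)} 21 \left(-6 + N{\left(0 \right)}\right) = \left(-5 + 2\right) 21 \left(-6 + \frac{2 + 0}{-2 + 0}\right) = \left(-3\right) 21 \left(-6 + \frac{1}{-2} \cdot 2\right) = - 63 \left(-6 - 1\right) = \left(-63\right) \left(-7\right) = 441$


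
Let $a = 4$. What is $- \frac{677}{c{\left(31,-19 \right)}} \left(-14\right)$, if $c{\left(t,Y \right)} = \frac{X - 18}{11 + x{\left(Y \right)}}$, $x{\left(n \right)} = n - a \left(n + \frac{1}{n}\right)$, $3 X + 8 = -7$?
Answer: $- \frac{12283488}{437} \approx -28109.0$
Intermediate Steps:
$X = -5$ ($X = - \frac{8}{3} + \frac{1}{3} \left(-7\right) = - \frac{8}{3} - \frac{7}{3} = -5$)
$x{\left(n \right)} = - \frac{4}{n} - 3 n$ ($x{\left(n \right)} = n - 4 \left(n + \frac{1}{n}\right) = n - \left(4 n + \frac{4}{n}\right) = - \frac{4}{n} - 3 n$)
$c{\left(t,Y \right)} = - \frac{23}{11 - \frac{4}{Y} - 3 Y}$ ($c{\left(t,Y \right)} = \frac{-5 - 18}{11 - \left(3 Y + \frac{4}{Y}\right)} = - \frac{23}{11 - \frac{4}{Y} - 3 Y}$)
$- \frac{677}{c{\left(31,-19 \right)}} \left(-14\right) = - \frac{677}{23 \left(-19\right) \frac{1}{4 - 19 \left(-11 + 3 \left(-19\right)\right)}} \left(-14\right) = - \frac{677}{23 \left(-19\right) \frac{1}{4 - 19 \left(-11 - 57\right)}} \left(-14\right) = - \frac{677}{23 \left(-19\right) \frac{1}{4 - -1292}} \left(-14\right) = - \frac{677}{23 \left(-19\right) \frac{1}{4 + 1292}} \left(-14\right) = - \frac{677}{23 \left(-19\right) \frac{1}{1296}} \left(-14\right) = - \frac{677}{- \frac{437}{1296}} \left(-14\right) = \left(-677\right) \left(- \frac{1296}{437}\right) \left(-14\right) = \frac{877392}{437} \left(-14\right) = - \frac{12283488}{437}$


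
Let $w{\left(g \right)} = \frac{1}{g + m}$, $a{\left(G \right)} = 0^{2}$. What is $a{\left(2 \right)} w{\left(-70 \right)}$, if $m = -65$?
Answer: $0$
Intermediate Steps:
$a{\left(G \right)} = 0$
$w{\left(g \right)} = \frac{1}{-65 + g}$ ($w{\left(g \right)} = \frac{1}{g - 65} = \frac{1}{-65 + g}$)
$a{\left(2 \right)} w{\left(-70 \right)} = \frac{0}{-65 - 70} = \frac{0}{-135} = 0 \left(- \frac{1}{135}\right) = 0$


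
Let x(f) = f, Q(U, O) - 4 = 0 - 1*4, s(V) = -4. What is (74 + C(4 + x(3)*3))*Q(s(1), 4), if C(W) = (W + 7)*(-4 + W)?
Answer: 0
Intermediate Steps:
Q(U, O) = 0 (Q(U, O) = 4 + (0 - 1*4) = 4 + (0 - 4) = 4 - 4 = 0)
C(W) = (-4 + W)*(7 + W) (C(W) = (7 + W)*(-4 + W) = (-4 + W)*(7 + W))
(74 + C(4 + x(3)*3))*Q(s(1), 4) = (74 + (-28 + (4 + 3*3)² + 3*(4 + 3*3)))*0 = (74 + (-28 + (4 + 9)² + 3*(4 + 9)))*0 = (74 + (-28 + 13² + 3*13))*0 = (74 + (-28 + 169 + 39))*0 = (74 + 180)*0 = 254*0 = 0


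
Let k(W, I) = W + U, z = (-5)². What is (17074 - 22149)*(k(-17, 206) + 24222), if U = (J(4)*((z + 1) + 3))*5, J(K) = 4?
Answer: -125783875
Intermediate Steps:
z = 25
U = 580 (U = (4*((25 + 1) + 3))*5 = (4*(26 + 3))*5 = (4*29)*5 = 116*5 = 580)
k(W, I) = 580 + W (k(W, I) = W + 580 = 580 + W)
(17074 - 22149)*(k(-17, 206) + 24222) = (17074 - 22149)*((580 - 17) + 24222) = -5075*(563 + 24222) = -5075*24785 = -125783875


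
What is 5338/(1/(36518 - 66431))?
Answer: -159675594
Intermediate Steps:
5338/(1/(36518 - 66431)) = 5338/(1/(-29913)) = 5338/(-1/29913) = 5338*(-29913) = -159675594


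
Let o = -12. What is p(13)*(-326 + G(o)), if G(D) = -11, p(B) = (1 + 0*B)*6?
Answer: -2022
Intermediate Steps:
p(B) = 6 (p(B) = (1 + 0)*6 = 1*6 = 6)
p(13)*(-326 + G(o)) = 6*(-326 - 11) = 6*(-337) = -2022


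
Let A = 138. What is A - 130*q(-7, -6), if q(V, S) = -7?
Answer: 1048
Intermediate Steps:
A - 130*q(-7, -6) = 138 - 130*(-7) = 138 + 910 = 1048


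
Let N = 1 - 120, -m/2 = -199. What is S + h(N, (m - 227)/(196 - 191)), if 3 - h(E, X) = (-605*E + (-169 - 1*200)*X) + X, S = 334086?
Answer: 1373398/5 ≈ 2.7468e+5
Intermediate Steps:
m = 398 (m = -2*(-199) = 398)
N = -119
h(E, X) = 3 + 368*X + 605*E (h(E, X) = 3 - ((-605*E + (-169 - 1*200)*X) + X) = 3 - ((-605*E + (-169 - 200)*X) + X) = 3 - ((-605*E - 369*X) + X) = 3 - (-605*E - 368*X) = 3 + (368*X + 605*E) = 3 + 368*X + 605*E)
S + h(N, (m - 227)/(196 - 191)) = 334086 + (3 + 368*((398 - 227)/(196 - 191)) + 605*(-119)) = 334086 + (3 + 368*(171/5) - 71995) = 334086 + (3 + 62928/5 - 71995) = 334086 - 297032/5 = 1373398/5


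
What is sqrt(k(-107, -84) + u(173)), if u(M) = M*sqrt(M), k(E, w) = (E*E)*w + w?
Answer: sqrt(-961800 + 173*sqrt(173)) ≈ 979.55*I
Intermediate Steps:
k(E, w) = w + w*E**2 (k(E, w) = E**2*w + w = w*E**2 + w = w + w*E**2)
u(M) = M**(3/2)
sqrt(k(-107, -84) + u(173)) = sqrt(-84*(1 + (-107)**2) + 173**(3/2)) = sqrt(-84*(1 + 11449) + 173*sqrt(173)) = sqrt(-84*11450 + 173*sqrt(173)) = sqrt(-961800 + 173*sqrt(173))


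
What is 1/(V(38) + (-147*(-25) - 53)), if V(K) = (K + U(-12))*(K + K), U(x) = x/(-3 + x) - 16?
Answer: 5/26774 ≈ 0.00018675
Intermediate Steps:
U(x) = -16 + x/(-3 + x) (U(x) = x/(-3 + x) - 16 = -16 + x/(-3 + x))
V(K) = 2*K*(-76/5 + K) (V(K) = (K + 3*(16 - 5*(-12))/(-3 - 12))*(K + K) = (K + 3*(16 + 60)/(-15))*(2*K) = (K + 3*(-1/15)*76)*(2*K) = (K - 76/5)*(2*K) = (-76/5 + K)*(2*K) = 2*K*(-76/5 + K))
1/(V(38) + (-147*(-25) - 53)) = 1/((⅖)*38*(-76 + 5*38) + (-147*(-25) - 53)) = 1/((⅖)*38*(-76 + 190) + (3675 - 53)) = 1/((⅖)*38*114 + 3622) = 1/(8664/5 + 3622) = 1/(26774/5) = 5/26774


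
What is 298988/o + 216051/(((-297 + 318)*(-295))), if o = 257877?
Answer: -17954117689/532516005 ≈ -33.716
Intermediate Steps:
298988/o + 216051/(((-297 + 318)*(-295))) = 298988/257877 + 216051/(((-297 + 318)*(-295))) = 298988*(1/257877) + 216051/((21*(-295))) = 298988/257877 + 216051/(-6195) = 298988/257877 + 216051*(-1/6195) = 298988/257877 - 72017/2065 = -17954117689/532516005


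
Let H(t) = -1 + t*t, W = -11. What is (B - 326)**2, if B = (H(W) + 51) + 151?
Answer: 16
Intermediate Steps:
H(t) = -1 + t**2
B = 322 (B = ((-1 + (-11)**2) + 51) + 151 = ((-1 + 121) + 51) + 151 = (120 + 51) + 151 = 171 + 151 = 322)
(B - 326)**2 = (322 - 326)**2 = (-4)**2 = 16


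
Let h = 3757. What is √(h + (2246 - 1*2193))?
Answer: √3810 ≈ 61.725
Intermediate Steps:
√(h + (2246 - 1*2193)) = √(3757 + (2246 - 1*2193)) = √(3757 + (2246 - 2193)) = √(3757 + 53) = √3810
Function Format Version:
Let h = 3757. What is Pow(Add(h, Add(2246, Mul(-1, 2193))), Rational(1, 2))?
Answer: Pow(3810, Rational(1, 2)) ≈ 61.725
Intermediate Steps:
Pow(Add(h, Add(2246, Mul(-1, 2193))), Rational(1, 2)) = Pow(Add(3757, Add(2246, Mul(-1, 2193))), Rational(1, 2)) = Pow(Add(3757, Add(2246, -2193)), Rational(1, 2)) = Pow(Add(3757, 53), Rational(1, 2)) = Pow(3810, Rational(1, 2))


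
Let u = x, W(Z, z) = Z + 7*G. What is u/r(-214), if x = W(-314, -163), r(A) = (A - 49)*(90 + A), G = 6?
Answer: -68/8153 ≈ -0.0083405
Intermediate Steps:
r(A) = (-49 + A)*(90 + A)
W(Z, z) = 42 + Z (W(Z, z) = Z + 7*6 = Z + 42 = 42 + Z)
x = -272 (x = 42 - 314 = -272)
u = -272
u/r(-214) = -272/(-4410 + (-214)² + 41*(-214)) = -272/(-4410 + 45796 - 8774) = -272/32612 = -272*1/32612 = -68/8153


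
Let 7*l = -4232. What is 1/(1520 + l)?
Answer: 7/6408 ≈ 0.0010924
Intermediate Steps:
l = -4232/7 (l = (⅐)*(-4232) = -4232/7 ≈ -604.57)
1/(1520 + l) = 1/(1520 - 4232/7) = 1/(6408/7) = 7/6408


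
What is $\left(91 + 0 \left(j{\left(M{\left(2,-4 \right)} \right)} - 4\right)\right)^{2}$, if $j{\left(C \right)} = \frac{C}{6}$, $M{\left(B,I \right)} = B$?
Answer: $8281$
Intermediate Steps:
$j{\left(C \right)} = \frac{C}{6}$ ($j{\left(C \right)} = C \frac{1}{6} = \frac{C}{6}$)
$\left(91 + 0 \left(j{\left(M{\left(2,-4 \right)} \right)} - 4\right)\right)^{2} = \left(91 + 0 \left(\frac{1}{6} \cdot 2 - 4\right)\right)^{2} = \left(91 + 0 \left(\frac{1}{3} - 4\right)\right)^{2} = \left(91 + 0 \left(- \frac{11}{3}\right)\right)^{2} = \left(91 + 0\right)^{2} = 91^{2} = 8281$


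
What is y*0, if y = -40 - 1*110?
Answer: 0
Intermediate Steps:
y = -150 (y = -40 - 110 = -150)
y*0 = -150*0 = 0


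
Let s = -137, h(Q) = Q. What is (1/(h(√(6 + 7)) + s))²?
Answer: (137 - √13)⁻² ≈ 5.6198e-5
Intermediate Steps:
(1/(h(√(6 + 7)) + s))² = (1/(√(6 + 7) - 137))² = (1/(√13 - 137))² = (1/(-137 + √13))² = (-137 + √13)⁻²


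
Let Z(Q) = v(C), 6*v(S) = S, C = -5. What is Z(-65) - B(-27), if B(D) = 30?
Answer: -185/6 ≈ -30.833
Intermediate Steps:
v(S) = S/6
Z(Q) = -⅚ (Z(Q) = (⅙)*(-5) = -⅚)
Z(-65) - B(-27) = -⅚ - 1*30 = -⅚ - 30 = -185/6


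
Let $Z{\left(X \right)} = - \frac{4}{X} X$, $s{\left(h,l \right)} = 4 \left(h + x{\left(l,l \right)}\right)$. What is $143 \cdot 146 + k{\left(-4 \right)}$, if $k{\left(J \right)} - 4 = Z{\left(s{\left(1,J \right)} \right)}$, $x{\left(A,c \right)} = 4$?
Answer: $20878$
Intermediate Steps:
$s{\left(h,l \right)} = 16 + 4 h$ ($s{\left(h,l \right)} = 4 \left(h + 4\right) = 4 \left(4 + h\right) = 16 + 4 h$)
$Z{\left(X \right)} = -4$
$k{\left(J \right)} = 0$ ($k{\left(J \right)} = 4 - 4 = 0$)
$143 \cdot 146 + k{\left(-4 \right)} = 143 \cdot 146 + 0 = 20878 + 0 = 20878$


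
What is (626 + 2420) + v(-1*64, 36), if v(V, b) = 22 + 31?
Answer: 3099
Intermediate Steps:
v(V, b) = 53
(626 + 2420) + v(-1*64, 36) = (626 + 2420) + 53 = 3046 + 53 = 3099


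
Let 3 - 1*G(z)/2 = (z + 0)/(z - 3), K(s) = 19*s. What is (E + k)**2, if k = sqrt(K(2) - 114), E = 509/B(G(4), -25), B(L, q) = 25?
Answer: 211581/625 + 2036*I*sqrt(19)/25 ≈ 338.53 + 354.99*I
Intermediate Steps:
G(z) = 6 - 2*z/(-3 + z) (G(z) = 6 - 2*(z + 0)/(z - 3) = 6 - 2*z/(-3 + z))
E = 509/25 ≈ 20.360
k = 2*I*sqrt(19) (k = sqrt(19*2 - 114) = sqrt(38 - 114) = sqrt(-76) = 2*I*sqrt(19) ≈ 8.7178*I)
(E + k)**2 = (509/25 + 2*I*sqrt(19))**2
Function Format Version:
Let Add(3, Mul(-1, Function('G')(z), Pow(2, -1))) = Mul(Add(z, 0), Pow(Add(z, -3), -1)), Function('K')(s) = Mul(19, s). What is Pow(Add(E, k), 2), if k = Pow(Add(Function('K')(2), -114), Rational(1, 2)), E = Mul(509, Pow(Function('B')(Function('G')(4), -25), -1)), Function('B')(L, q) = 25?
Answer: Add(Rational(211581, 625), Mul(Rational(2036, 25), I, Pow(19, Rational(1, 2)))) ≈ Add(338.53, Mul(354.99, I))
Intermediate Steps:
Function('G')(z) = Add(6, Mul(-2, z, Pow(Add(-3, z), -1))) (Function('G')(z) = Add(6, Mul(-2, Mul(Add(z, 0), Pow(Add(z, -3), -1)))) = Add(6, Mul(-2, Mul(z, Pow(Add(-3, z), -1)))) = Add(6, Mul(-2, z, Pow(Add(-3, z), -1))))
E = Rational(509, 25) (E = Mul(509, Pow(25, -1)) = Mul(509, Rational(1, 25)) = Rational(509, 25) ≈ 20.360)
k = Mul(2, I, Pow(19, Rational(1, 2))) (k = Pow(Add(Mul(19, 2), -114), Rational(1, 2)) = Pow(Add(38, -114), Rational(1, 2)) = Pow(-76, Rational(1, 2)) = Mul(2, I, Pow(19, Rational(1, 2))) ≈ Mul(8.7178, I))
Pow(Add(E, k), 2) = Pow(Add(Rational(509, 25), Mul(2, I, Pow(19, Rational(1, 2)))), 2)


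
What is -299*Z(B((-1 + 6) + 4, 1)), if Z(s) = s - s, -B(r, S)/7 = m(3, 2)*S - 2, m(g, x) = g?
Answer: 0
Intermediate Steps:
B(r, S) = 14 - 21*S (B(r, S) = -7*(3*S - 2) = -7*(-2 + 3*S) = 14 - 21*S)
Z(s) = 0
-299*Z(B((-1 + 6) + 4, 1)) = -299*0 = 0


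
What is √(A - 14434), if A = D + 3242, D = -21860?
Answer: 2*I*√8263 ≈ 181.8*I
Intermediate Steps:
A = -18618 (A = -21860 + 3242 = -18618)
√(A - 14434) = √(-18618 - 14434) = √(-33052) = 2*I*√8263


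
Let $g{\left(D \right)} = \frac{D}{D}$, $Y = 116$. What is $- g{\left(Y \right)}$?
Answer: $-1$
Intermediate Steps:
$g{\left(D \right)} = 1$
$- g{\left(Y \right)} = \left(-1\right) 1 = -1$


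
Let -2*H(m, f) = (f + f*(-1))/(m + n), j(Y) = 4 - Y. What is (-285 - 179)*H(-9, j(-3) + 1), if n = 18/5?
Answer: 0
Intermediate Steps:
n = 18/5 (n = 18*(⅕) = 18/5 ≈ 3.6000)
H(m, f) = 0 (H(m, f) = -(f + f*(-1))/(2*(m + 18/5)) = -(f - f)/(2*(18/5 + m)) = -0/(18/5 + m) = -½*0 = 0)
(-285 - 179)*H(-9, j(-3) + 1) = (-285 - 179)*0 = -464*0 = 0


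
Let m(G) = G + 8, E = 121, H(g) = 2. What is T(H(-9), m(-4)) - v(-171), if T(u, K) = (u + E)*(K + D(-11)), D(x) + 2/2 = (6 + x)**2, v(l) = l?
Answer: 3615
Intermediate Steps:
D(x) = -1 + (6 + x)**2
m(G) = 8 + G
T(u, K) = (24 + K)*(121 + u) (T(u, K) = (u + 121)*(K + (-1 + (6 - 11)**2)) = (121 + u)*(K + (-1 + (-5)**2)) = (121 + u)*(K + (-1 + 25)) = (121 + u)*(K + 24) = (121 + u)*(24 + K) = (24 + K)*(121 + u))
T(H(-9), m(-4)) - v(-171) = (2904 + 24*2 + 121*(8 - 4) + (8 - 4)*2) - 1*(-171) = (2904 + 48 + 121*4 + 4*2) + 171 = (2904 + 48 + 484 + 8) + 171 = 3444 + 171 = 3615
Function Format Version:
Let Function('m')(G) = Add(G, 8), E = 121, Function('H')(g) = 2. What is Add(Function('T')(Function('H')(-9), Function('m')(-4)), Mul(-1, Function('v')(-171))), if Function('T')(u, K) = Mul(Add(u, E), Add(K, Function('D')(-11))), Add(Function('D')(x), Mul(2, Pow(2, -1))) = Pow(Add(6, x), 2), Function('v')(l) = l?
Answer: 3615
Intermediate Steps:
Function('D')(x) = Add(-1, Pow(Add(6, x), 2))
Function('m')(G) = Add(8, G)
Function('T')(u, K) = Mul(Add(24, K), Add(121, u)) (Function('T')(u, K) = Mul(Add(u, 121), Add(K, Add(-1, Pow(Add(6, -11), 2)))) = Mul(Add(121, u), Add(K, Add(-1, Pow(-5, 2)))) = Mul(Add(121, u), Add(K, Add(-1, 25))) = Mul(Add(121, u), Add(K, 24)) = Mul(Add(121, u), Add(24, K)) = Mul(Add(24, K), Add(121, u)))
Add(Function('T')(Function('H')(-9), Function('m')(-4)), Mul(-1, Function('v')(-171))) = Add(Add(2904, Mul(24, 2), Mul(121, Add(8, -4)), Mul(Add(8, -4), 2)), Mul(-1, -171)) = Add(Add(2904, 48, Mul(121, 4), Mul(4, 2)), 171) = Add(Add(2904, 48, 484, 8), 171) = Add(3444, 171) = 3615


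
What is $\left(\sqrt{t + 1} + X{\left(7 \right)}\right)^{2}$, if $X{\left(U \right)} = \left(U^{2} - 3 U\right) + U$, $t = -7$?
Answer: $\left(35 + i \sqrt{6}\right)^{2} \approx 1219.0 + 171.46 i$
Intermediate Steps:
$X{\left(U \right)} = U^{2} - 2 U$
$\left(\sqrt{t + 1} + X{\left(7 \right)}\right)^{2} = \left(\sqrt{-7 + 1} + 7 \left(-2 + 7\right)\right)^{2} = \left(\sqrt{-6} + 7 \cdot 5\right)^{2} = \left(i \sqrt{6} + 35\right)^{2} = \left(35 + i \sqrt{6}\right)^{2}$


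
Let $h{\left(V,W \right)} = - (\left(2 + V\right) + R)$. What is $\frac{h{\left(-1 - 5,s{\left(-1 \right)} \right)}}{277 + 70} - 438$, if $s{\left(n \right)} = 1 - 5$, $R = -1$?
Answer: $- \frac{151981}{347} \approx -437.99$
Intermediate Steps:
$s{\left(n \right)} = -4$ ($s{\left(n \right)} = 1 - 5 = -4$)
$h{\left(V,W \right)} = -1 - V$ ($h{\left(V,W \right)} = - (\left(2 + V\right) - 1) = - (1 + V) = -1 - V$)
$\frac{h{\left(-1 - 5,s{\left(-1 \right)} \right)}}{277 + 70} - 438 = \frac{-1 - \left(-1 - 5\right)}{277 + 70} - 438 = \frac{-1 - \left(-1 - 5\right)}{347} - 438 = \frac{-1 - -6}{347} - 438 = \frac{-1 + 6}{347} - 438 = \frac{1}{347} \cdot 5 - 438 = \frac{5}{347} - 438 = - \frac{151981}{347}$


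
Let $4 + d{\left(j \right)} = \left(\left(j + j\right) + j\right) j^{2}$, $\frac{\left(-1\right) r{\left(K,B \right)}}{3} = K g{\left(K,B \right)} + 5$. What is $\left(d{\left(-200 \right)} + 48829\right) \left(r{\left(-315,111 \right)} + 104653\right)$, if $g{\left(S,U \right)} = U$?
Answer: $-5018561551275$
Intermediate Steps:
$r{\left(K,B \right)} = -15 - 3 B K$ ($r{\left(K,B \right)} = - 3 \left(K B + 5\right) = - 3 \left(B K + 5\right) = - 3 \left(5 + B K\right) = -15 - 3 B K$)
$d{\left(j \right)} = -4 + 3 j^{3}$ ($d{\left(j \right)} = -4 + \left(\left(j + j\right) + j\right) j^{2} = -4 + \left(2 j + j\right) j^{2} = -4 + 3 j j^{2} = -4 + 3 j^{3}$)
$\left(d{\left(-200 \right)} + 48829\right) \left(r{\left(-315,111 \right)} + 104653\right) = \left(\left(-4 + 3 \left(-200\right)^{3}\right) + 48829\right) \left(\left(-15 - 333 \left(-315\right)\right) + 104653\right) = \left(\left(-4 + 3 \left(-8000000\right)\right) + 48829\right) \left(\left(-15 + 104895\right) + 104653\right) = \left(\left(-4 - 24000000\right) + 48829\right) \left(104880 + 104653\right) = \left(-24000004 + 48829\right) 209533 = \left(-23951175\right) 209533 = -5018561551275$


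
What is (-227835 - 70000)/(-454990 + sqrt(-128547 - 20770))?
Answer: 135511946650/207016049417 + 297835*I*sqrt(149317)/207016049417 ≈ 0.6546 + 0.00055594*I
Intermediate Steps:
(-227835 - 70000)/(-454990 + sqrt(-128547 - 20770)) = -297835/(-454990 + sqrt(-149317)) = -297835/(-454990 + I*sqrt(149317))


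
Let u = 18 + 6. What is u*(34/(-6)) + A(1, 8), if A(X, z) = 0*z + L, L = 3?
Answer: -133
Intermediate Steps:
u = 24
A(X, z) = 3 (A(X, z) = 0*z + 3 = 0 + 3 = 3)
u*(34/(-6)) + A(1, 8) = 24*(34/(-6)) + 3 = 24*(34*(-1/6)) + 3 = 24*(-17/3) + 3 = -136 + 3 = -133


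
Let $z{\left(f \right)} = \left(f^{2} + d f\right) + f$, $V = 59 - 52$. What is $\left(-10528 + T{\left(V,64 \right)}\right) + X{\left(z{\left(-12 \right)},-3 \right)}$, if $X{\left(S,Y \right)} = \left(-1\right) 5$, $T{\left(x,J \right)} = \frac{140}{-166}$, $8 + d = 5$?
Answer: $- \frac{874309}{83} \approx -10534.0$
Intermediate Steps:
$d = -3$ ($d = -8 + 5 = -3$)
$V = 7$ ($V = 59 - 52 = 7$)
$T{\left(x,J \right)} = - \frac{70}{83}$ ($T{\left(x,J \right)} = 140 \left(- \frac{1}{166}\right) = - \frac{70}{83}$)
$z{\left(f \right)} = f^{2} - 2 f$ ($z{\left(f \right)} = \left(f^{2} - 3 f\right) + f = f^{2} - 2 f$)
$X{\left(S,Y \right)} = -5$
$\left(-10528 + T{\left(V,64 \right)}\right) + X{\left(z{\left(-12 \right)},-3 \right)} = \left(-10528 - \frac{70}{83}\right) - 5 = - \frac{873894}{83} - 5 = - \frac{874309}{83}$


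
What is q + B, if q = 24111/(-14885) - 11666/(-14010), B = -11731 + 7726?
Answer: -16707244819/4170777 ≈ -4005.8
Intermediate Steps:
B = -4005
q = -3282934/4170777 (q = 24111*(-1/14885) - 11666*(-1/14010) = -24111/14885 + 5833/7005 = -3282934/4170777 ≈ -0.78713)
q + B = -3282934/4170777 - 4005 = -16707244819/4170777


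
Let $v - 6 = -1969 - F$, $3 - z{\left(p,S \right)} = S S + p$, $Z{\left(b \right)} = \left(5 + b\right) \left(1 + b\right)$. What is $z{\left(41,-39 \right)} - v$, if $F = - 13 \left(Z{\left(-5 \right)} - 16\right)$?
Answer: $612$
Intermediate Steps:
$Z{\left(b \right)} = \left(1 + b\right) \left(5 + b\right)$
$z{\left(p,S \right)} = 3 - p - S^{2}$ ($z{\left(p,S \right)} = 3 - \left(S S + p\right) = 3 - \left(S^{2} + p\right) = 3 - \left(p + S^{2}\right) = 3 - p - S^{2}$)
$F = 208$ ($F = - 13 \left(\left(5 + \left(-5\right)^{2} + 6 \left(-5\right)\right) - 16\right) = - 13 \left(\left(5 + 25 - 30\right) - 16\right) = - 13 \left(0 - 16\right) = \left(-13\right) \left(-16\right) = 208$)
$v = -2171$ ($v = 6 - 2177 = -2171$)
$z{\left(41,-39 \right)} - v = \left(3 - 41 - \left(-39\right)^{2}\right) - -2171 = \left(3 - 41 - 1521\right) + 2171 = -1559 + 2171 = 612$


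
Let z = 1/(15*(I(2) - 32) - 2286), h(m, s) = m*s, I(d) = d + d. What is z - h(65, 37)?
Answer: -6507931/2706 ≈ -2405.0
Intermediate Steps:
I(d) = 2*d
z = -1/2706 (z = 1/(15*(2*2 - 32) - 2286) = 1/(15*(4 - 32) - 2286) = 1/(15*(-28) - 2286) = 1/(-420 - 2286) = 1/(-2706) = -1/2706 ≈ -0.00036955)
z - h(65, 37) = -1/2706 - 65*37 = -1/2706 - 1*2405 = -1/2706 - 2405 = -6507931/2706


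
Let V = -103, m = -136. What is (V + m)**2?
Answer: 57121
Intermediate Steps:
(V + m)**2 = (-103 - 136)**2 = (-239)**2 = 57121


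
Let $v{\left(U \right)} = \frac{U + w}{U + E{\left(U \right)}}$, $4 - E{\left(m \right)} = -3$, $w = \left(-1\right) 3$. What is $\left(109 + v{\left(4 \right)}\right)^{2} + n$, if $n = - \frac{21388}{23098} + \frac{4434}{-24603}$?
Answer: $\frac{136374545279164}{11460315229} \approx 11900.0$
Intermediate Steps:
$n = - \frac{104770916}{94713349}$ ($n = \left(-21388\right) \frac{1}{23098} + 4434 \left(- \frac{1}{24603}\right) = - \frac{10694}{11549} - \frac{1478}{8201} = - \frac{104770916}{94713349} \approx -1.1062$)
$w = -3$
$E{\left(m \right)} = 7$ ($E{\left(m \right)} = 4 - -3 = 4 + 3 = 7$)
$v{\left(U \right)} = \frac{-3 + U}{7 + U}$ ($v{\left(U \right)} = \frac{U - 3}{U + 7} = \frac{-3 + U}{7 + U}$)
$\left(109 + v{\left(4 \right)}\right)^{2} + n = \left(109 + \frac{-3 + 4}{7 + 4}\right)^{2} - \frac{104770916}{94713349} = \left(109 + \frac{1}{11} \cdot 1\right)^{2} - \frac{104770916}{94713349} = \left(109 + \frac{1}{11}\right)^{2} - \frac{104770916}{94713349} = \left(\frac{1200}{11}\right)^{2} - \frac{104770916}{94713349} = \frac{1440000}{121} - \frac{104770916}{94713349} = \frac{136374545279164}{11460315229}$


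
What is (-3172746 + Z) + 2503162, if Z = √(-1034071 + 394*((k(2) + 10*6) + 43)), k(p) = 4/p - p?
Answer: -669584 + I*√993489 ≈ -6.6958e+5 + 996.74*I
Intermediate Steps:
k(p) = -p + 4/p
Z = I*√993489 (Z = √(-1034071 + 394*(((-1*2 + 4/2) + 10*6) + 43)) = √(-1034071 + 394*(((-2 + 4*(½)) + 60) + 43)) = √(-1034071 + 394*(((-2 + 2) + 60) + 43)) = √(-1034071 + 394*((0 + 60) + 43)) = √(-1034071 + 394*(60 + 43)) = √(-1034071 + 394*103) = √(-1034071 + 40582) = √(-993489) = I*√993489 ≈ 996.74*I)
(-3172746 + Z) + 2503162 = (-3172746 + I*√993489) + 2503162 = -669584 + I*√993489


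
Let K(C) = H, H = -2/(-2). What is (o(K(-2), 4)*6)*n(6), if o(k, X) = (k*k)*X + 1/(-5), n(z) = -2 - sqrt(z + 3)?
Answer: -114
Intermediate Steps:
n(z) = -2 - sqrt(3 + z)
H = 1 (H = -2*(-1/2) = 1)
K(C) = 1
o(k, X) = -1/5 + X*k**2 (o(k, X) = k**2*X - 1/5 = X*k**2 - 1/5 = -1/5 + X*k**2)
(o(K(-2), 4)*6)*n(6) = ((-1/5 + 4*1**2)*6)*(-2 - sqrt(3 + 6)) = ((-1/5 + 4*1)*6)*(-2 - sqrt(9)) = ((-1/5 + 4)*6)*(-2 - 1*3) = ((19/5)*6)*(-2 - 3) = (114/5)*(-5) = -114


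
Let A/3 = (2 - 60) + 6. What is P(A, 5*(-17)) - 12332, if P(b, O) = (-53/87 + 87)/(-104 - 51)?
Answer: -166304536/13485 ≈ -12333.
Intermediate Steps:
A = -156 (A = 3*((2 - 60) + 6) = 3*(-58 + 6) = 3*(-52) = -156)
P(b, O) = -7516/13485 (P(b, O) = (-53*1/87 + 87)/(-155) = (-53/87 + 87)*(-1/155) = (7516/87)*(-1/155) = -7516/13485)
P(A, 5*(-17)) - 12332 = -7516/13485 - 12332 = -166304536/13485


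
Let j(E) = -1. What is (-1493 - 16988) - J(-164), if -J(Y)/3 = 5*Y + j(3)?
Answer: -20944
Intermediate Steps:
J(Y) = 3 - 15*Y (J(Y) = -3*(5*Y - 1) = -3*(-1 + 5*Y) = 3 - 15*Y)
(-1493 - 16988) - J(-164) = (-1493 - 16988) - (3 - 15*(-164)) = -18481 - (3 + 2460) = -18481 - 1*2463 = -18481 - 2463 = -20944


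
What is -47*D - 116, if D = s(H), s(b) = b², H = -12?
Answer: -6884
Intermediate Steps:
D = 144 (D = (-12)² = 144)
-47*D - 116 = -47*144 - 116 = -6768 - 116 = -6884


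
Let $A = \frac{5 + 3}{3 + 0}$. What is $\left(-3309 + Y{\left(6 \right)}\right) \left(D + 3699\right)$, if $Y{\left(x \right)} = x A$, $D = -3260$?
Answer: $-1445627$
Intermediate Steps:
$A = \frac{8}{3} \approx 2.6667$
$Y{\left(x \right)} = \frac{8 x}{3}$ ($Y{\left(x \right)} = x \frac{8}{3} = \frac{8 x}{3}$)
$\left(-3309 + Y{\left(6 \right)}\right) \left(D + 3699\right) = \left(-3309 + \frac{8}{3} \cdot 6\right) \left(-3260 + 3699\right) = \left(-3309 + 16\right) 439 = \left(-3293\right) 439 = -1445627$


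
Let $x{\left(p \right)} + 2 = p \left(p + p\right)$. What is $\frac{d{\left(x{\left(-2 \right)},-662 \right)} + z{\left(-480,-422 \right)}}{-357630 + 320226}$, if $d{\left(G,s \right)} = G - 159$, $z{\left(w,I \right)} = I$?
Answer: $\frac{575}{37404} \approx 0.015373$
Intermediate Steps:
$x{\left(p \right)} = -2 + 2 p^{2}$ ($x{\left(p \right)} = -2 + p \left(p + p\right) = -2 + p 2 p = -2 + 2 p^{2}$)
$d{\left(G,s \right)} = -159 + G$
$\frac{d{\left(x{\left(-2 \right)},-662 \right)} + z{\left(-480,-422 \right)}}{-357630 + 320226} = \frac{\left(-159 - \left(2 - 2 \left(-2\right)^{2}\right)\right) - 422}{-357630 + 320226} = \frac{\left(-159 + \left(-2 + 2 \cdot 4\right)\right) - 422}{-37404} = \left(\left(-159 + \left(-2 + 8\right)\right) - 422\right) \left(- \frac{1}{37404}\right) = \left(\left(-159 + 6\right) - 422\right) \left(- \frac{1}{37404}\right) = \left(-153 - 422\right) \left(- \frac{1}{37404}\right) = \left(-575\right) \left(- \frac{1}{37404}\right) = \frac{575}{37404}$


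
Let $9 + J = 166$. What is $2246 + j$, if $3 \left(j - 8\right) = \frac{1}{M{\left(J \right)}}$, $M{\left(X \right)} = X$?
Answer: $\frac{1061635}{471} \approx 2254.0$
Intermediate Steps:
$J = 157$ ($J = -9 + 166 = 157$)
$j = \frac{3769}{471}$ ($j = 8 + \frac{1}{3 \cdot 157} = 8 + \frac{1}{3} \cdot \frac{1}{157} = 8 + \frac{1}{471} = \frac{3769}{471} \approx 8.0021$)
$2246 + j = 2246 + \frac{3769}{471} = \frac{1061635}{471}$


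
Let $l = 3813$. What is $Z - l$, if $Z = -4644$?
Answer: $-8457$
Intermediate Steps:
$Z - l = -4644 - 3813 = -8457$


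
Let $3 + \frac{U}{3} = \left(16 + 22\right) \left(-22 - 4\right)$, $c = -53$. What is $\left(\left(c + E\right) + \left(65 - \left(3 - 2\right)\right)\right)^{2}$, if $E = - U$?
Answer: $8904256$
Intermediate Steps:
$U = -2973$ ($U = -9 + 3 \left(16 + 22\right) \left(-22 - 4\right) = -9 + 3 \cdot 38 \left(-26\right) = -9 + 3 \left(-988\right) = -9 - 2964 = -2973$)
$E = 2973$ ($E = \left(-1\right) \left(-2973\right) = 2973$)
$\left(\left(c + E\right) + \left(65 - \left(3 - 2\right)\right)\right)^{2} = \left(\left(-53 + 2973\right) + \left(65 - \left(3 - 2\right)\right)\right)^{2} = \left(2920 + \left(65 - 1\right)\right)^{2} = \left(2920 + 64\right)^{2} = 2984^{2} = 8904256$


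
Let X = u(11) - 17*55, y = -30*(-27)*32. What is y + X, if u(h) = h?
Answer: 24996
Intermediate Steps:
y = 25920 (y = 810*32 = 25920)
X = -924 (X = 11 - 17*55 = 11 - 935 = -924)
y + X = 25920 - 924 = 24996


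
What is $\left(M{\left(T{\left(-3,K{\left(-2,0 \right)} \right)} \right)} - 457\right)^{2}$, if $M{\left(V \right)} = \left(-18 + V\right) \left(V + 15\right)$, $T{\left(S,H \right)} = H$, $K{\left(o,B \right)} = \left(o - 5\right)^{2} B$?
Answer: $528529$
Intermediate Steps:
$K{\left(o,B \right)} = B \left(-5 + o\right)^{2}$ ($K{\left(o,B \right)} = \left(-5 + o\right)^{2} B = B \left(-5 + o\right)^{2}$)
$M{\left(V \right)} = \left(-18 + V\right) \left(15 + V\right)$
$\left(M{\left(T{\left(-3,K{\left(-2,0 \right)} \right)} \right)} - 457\right)^{2} = \left(\left(-270 + \left(0 \left(-5 - 2\right)^{2}\right)^{2} - 3 \cdot 0 \left(-5 - 2\right)^{2}\right) - 457\right)^{2} = \left(\left(-270 + \left(0 \left(-7\right)^{2}\right)^{2} - 3 \cdot 0 \left(-7\right)^{2}\right) - 457\right)^{2} = \left(\left(-270 + \left(0 \cdot 49\right)^{2} - 3 \cdot 0 \cdot 49\right) - 457\right)^{2} = \left(\left(-270 + 0^{2} - 0\right) - 457\right)^{2} = \left(\left(-270 + 0 + 0\right) - 457\right)^{2} = \left(-270 - 457\right)^{2} = \left(-727\right)^{2} = 528529$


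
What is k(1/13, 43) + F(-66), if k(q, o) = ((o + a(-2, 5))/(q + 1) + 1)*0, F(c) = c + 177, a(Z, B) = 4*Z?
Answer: 111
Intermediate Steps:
F(c) = 177 + c
k(q, o) = 0 (k(q, o) = ((o + 4*(-2))/(q + 1) + 1)*0 = ((o - 8)/(1 + q) + 1)*0 = ((-8 + o)/(1 + q) + 1)*0 = (1 + (-8 + o)/(1 + q))*0 = 0)
k(1/13, 43) + F(-66) = 0 + (177 - 66) = 0 + 111 = 111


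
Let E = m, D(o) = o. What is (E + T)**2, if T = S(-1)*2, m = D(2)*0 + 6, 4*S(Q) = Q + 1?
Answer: 36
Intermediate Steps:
S(Q) = 1/4 + Q/4 (S(Q) = (Q + 1)/4 = (1 + Q)/4 = 1/4 + Q/4)
m = 6 (m = 2*0 + 6 = 0 + 6 = 6)
E = 6
T = 0 (T = (1/4 + (1/4)*(-1))*2 = (1/4 - 1/4)*2 = 0*2 = 0)
(E + T)**2 = (6 + 0)**2 = 6**2 = 36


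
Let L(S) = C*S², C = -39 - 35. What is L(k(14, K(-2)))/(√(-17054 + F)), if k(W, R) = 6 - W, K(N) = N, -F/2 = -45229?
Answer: -2368*√2039/6117 ≈ -17.480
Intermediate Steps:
F = 90458 (F = -2*(-45229) = 90458)
C = -74
L(S) = -74*S²
L(k(14, K(-2)))/(√(-17054 + F)) = (-74*(6 - 1*14)²)/(√(-17054 + 90458)) = (-74*(6 - 14)²)/(√73404) = (-74*(-8)²)/((6*√2039)) = (-74*64)*(√2039/12234) = -2368*√2039/6117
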